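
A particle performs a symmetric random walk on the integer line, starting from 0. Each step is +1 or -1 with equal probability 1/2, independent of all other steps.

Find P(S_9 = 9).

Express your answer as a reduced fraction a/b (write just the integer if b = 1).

To reach position 9 after 9 steps: need 9 steps of +1 and 0 of -1.
Favorable paths: C(9,9) = 1
Total paths: 2^9 = 512
P = 1/512 = 1/512

Answer: 1/512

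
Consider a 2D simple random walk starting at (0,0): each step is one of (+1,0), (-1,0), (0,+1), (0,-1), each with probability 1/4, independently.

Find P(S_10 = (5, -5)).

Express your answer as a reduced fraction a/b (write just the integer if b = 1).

Let h be the number of horizontal steps (so 10-h are vertical). To end at (5,-5) need (h+5)/2 right-steps and ((10-h)-5)/2 up-steps.
Sum over h with 5 ≤ h ≤ 5, h ≡ 1 (mod 2), 10-h ≡ 1 (mod 2):
h=5: C(10,5)·C(5,5)·C(5,0) = 252·1·1 = 252
Total favorable: 252
Total paths: 4^10 = 1048576
P = 252/1048576 = 63/262144

Answer: 63/262144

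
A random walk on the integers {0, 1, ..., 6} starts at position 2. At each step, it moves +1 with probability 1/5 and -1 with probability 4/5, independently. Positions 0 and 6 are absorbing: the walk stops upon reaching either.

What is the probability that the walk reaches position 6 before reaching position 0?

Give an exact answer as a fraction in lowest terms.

Answer: 1/273

Derivation:
Biased walk: p = 1/5, q = 4/5, r = q/p = 4
Gambler's ruin: P(hit 6 before 0 | start at 2) = (1 - r^a)/(1 - r^N)
r^2 = 16; r^6 = 4096
P = (1 - 16) / (1 - 4096) = -15 / -4095 = 1/273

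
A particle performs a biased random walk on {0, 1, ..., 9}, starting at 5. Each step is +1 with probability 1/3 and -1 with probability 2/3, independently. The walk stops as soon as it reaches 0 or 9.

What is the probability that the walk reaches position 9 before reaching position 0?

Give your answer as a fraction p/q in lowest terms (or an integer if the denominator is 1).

Biased walk: p = 1/3, q = 2/3, r = q/p = 2
Gambler's ruin: P(hit 9 before 0 | start at 5) = (1 - r^a)/(1 - r^N)
r^5 = 32; r^9 = 512
P = (1 - 32) / (1 - 512) = -31 / -511 = 31/511

Answer: 31/511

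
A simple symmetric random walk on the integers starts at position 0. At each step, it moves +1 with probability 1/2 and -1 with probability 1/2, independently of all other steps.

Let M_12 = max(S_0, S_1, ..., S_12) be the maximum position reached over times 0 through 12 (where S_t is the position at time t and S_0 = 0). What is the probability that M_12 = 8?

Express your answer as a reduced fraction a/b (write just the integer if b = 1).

Answer: 33/2048

Derivation:
Let M_12 = max(S_0,...,S_12). Use the reflection principle: for j ≥ 1, #{paths with M_12 ≥ j} = #{S_12 ≥ j} + #{S_12 ≥ j+1}.
By reflection, #{M_12 ≥ 8} = #{S_12 ≥ 8} + #{S_12 ≥ 9} = 79 + 13 = 92.
#{M_12 ≥ 9} = #{S_12 ≥ 9} + #{S_12 ≥ 10} = 13 + 13 = 26.
#{M_12 = 8} = 92 - 26 = 66.
P(M_12 = 8) = 66/4096 = 33/2048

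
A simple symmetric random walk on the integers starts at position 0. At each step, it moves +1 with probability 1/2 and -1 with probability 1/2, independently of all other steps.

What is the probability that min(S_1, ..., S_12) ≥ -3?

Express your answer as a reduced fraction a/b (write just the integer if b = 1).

Let f(t,s) = #length-t paths at position s with S_1..S_t all ≥ -3.
f(t,s) = f(t-1,s-1) + f(t-1,s+1) for s ≥ -3; f(t,s) = 0 for s < -3.
t=0: f(0,0)=1
t=1: f(1,-1)=1 f(1,1)=1
t=2: f(2,-2)=1 f(2,0)=2 f(2,2)=1
t=3: f(3,-3)=1 f(3,-1)=3 f(3,1)=3 f(3,3)=1
t=4: f(4,-2)=4 f(4,0)=6 f(4,2)=4 f(4,4)=1
t=5: f(5,-3)=4 f(5,-1)=10 f(5,1)=10 f(5,3)=5 f(5,5)=1
t=6: f(6,-2)=14 f(6,0)=20 f(6,2)=15 f(6,4)=6 f(6,6)=1
t=7: f(7,-3)=14 f(7,-1)=34 f(7,1)=35 f(7,3)=21 f(7,5)=7 f(7,7)=1
t=8: f(8,-2)=48 f(8,0)=69 f(8,2)=56 f(8,4)=28 f(8,6)=8 f(8,8)=1
t=9: f(9,-3)=48 f(9,-1)=117 f(9,1)=125 f(9,3)=84 f(9,5)=36 f(9,7)=9 f(9,9)=1
t=10: f(10,-2)=165 f(10,0)=242 f(10,2)=209 f(10,4)=120 f(10,6)=45 f(10,8)=10 f(10,10)=1
t=11: f(11,-3)=165 f(11,-1)=407 f(11,1)=451 f(11,3)=329 f(11,5)=165 f(11,7)=55 f(11,9)=11 f(11,11)=1
t=12: f(12,-2)=572 f(12,0)=858 f(12,2)=780 f(12,4)=494 f(12,6)=220 f(12,8)=66 f(12,10)=12 f(12,12)=1
Σ_s f(12,s) = 3003
P = 3003/4096 = 3003/4096

Answer: 3003/4096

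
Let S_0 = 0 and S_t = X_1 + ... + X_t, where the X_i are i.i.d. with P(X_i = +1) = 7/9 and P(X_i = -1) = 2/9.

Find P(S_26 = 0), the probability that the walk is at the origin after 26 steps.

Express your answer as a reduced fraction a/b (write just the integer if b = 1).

Answer: 8255109870707050086400/6461081889226673298932241

Derivation:
To be at 0 after 26 steps: need exactly 13 steps of +1 and 13 of -1.
Number of such sequences: C(26,13) = 10400600
Each has probability (7/9)^13 · (2/9)^13 = 793714773254144/6461081889226673298932241
P = 10400600 · 793714773254144/6461081889226673298932241 = 8255109870707050086400/6461081889226673298932241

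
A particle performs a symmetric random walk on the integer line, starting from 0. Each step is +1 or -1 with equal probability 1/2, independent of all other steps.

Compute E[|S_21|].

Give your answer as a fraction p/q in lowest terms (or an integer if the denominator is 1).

S_21 takes values m ≡ 1 (mod 2) with |m| ≤ 21; P(S_21=m) = C(21,(21+m)/2)/2^21.
Total paths: 2^21 = 2097152
Distribution: P(S=-21)=1/2097152, P(S=-19)=21/2097152, P(S=-17)=210/2097152, P(S=-15)=1330/2097152, P(S=-13)=5985/2097152, P(S=-11)=20349/2097152, P(S=-9)=54264/2097152, P(S=-7)=116280/2097152, P(S=-5)=203490/2097152, P(S=-3)=293930/2097152, P(S=-1)=352716/2097152, P(S=1)=352716/2097152, P(S=3)=293930/2097152, P(S=5)=203490/2097152, P(S=7)=116280/2097152, P(S=9)=54264/2097152, P(S=11)=20349/2097152, P(S=13)=5985/2097152, P(S=15)=1330/2097152, P(S=17)=210/2097152, P(S=19)=21/2097152, P(S=21)=1/2097152
E[|S_21|] = Σ_m |m|·P(S_21=m) = 7759752/2097152 = 969969/262144

Answer: 969969/262144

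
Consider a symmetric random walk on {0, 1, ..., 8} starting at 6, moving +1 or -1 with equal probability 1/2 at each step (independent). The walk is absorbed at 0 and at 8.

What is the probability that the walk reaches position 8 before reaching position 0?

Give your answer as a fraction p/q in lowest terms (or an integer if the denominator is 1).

Symmetric walk (p = 1/2): the harmonic-function argument gives P(hit 8 before 0 | start at 6) = a/N.
P = 6/8 = 3/4

Answer: 3/4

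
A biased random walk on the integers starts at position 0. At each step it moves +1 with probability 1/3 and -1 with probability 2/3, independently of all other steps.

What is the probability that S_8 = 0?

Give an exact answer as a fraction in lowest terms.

Answer: 1120/6561

Derivation:
To be at 0 after 8 steps: need exactly 4 steps of +1 and 4 of -1.
Number of such sequences: C(8,4) = 70
Each has probability (1/3)^4 · (2/3)^4 = 16/6561
P = 70 · 16/6561 = 1120/6561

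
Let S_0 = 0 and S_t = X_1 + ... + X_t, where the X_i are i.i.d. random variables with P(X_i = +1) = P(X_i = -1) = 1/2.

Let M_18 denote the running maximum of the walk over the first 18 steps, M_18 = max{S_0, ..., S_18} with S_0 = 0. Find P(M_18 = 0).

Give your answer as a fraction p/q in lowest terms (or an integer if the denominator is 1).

Answer: 12155/65536

Derivation:
Let M_18 = max(S_0,...,S_18). Use the reflection principle: for j ≥ 1, #{paths with M_18 ≥ j} = #{S_18 ≥ j} + #{S_18 ≥ j+1}.
P(M_18 ≥ 0) = 1 since S_0 = 0, so #{M_18 ≥ 0} = 262144.
#{M_18 ≥ 1} = #{S_18 ≥ 1} + #{S_18 ≥ 2} = 106762 + 106762 = 213524.
#{M_18 = 0} = 262144 - 213524 = 48620.
P(M_18 = 0) = 48620/262144 = 12155/65536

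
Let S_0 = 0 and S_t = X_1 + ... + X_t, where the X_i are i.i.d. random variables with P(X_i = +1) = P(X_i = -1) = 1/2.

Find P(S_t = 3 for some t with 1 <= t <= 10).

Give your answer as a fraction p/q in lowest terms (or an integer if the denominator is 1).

Answer: 11/32

Derivation:
Count via complement. Let g(t,s) = #length-t paths at position s with S_1..S_t all ≠ 3.
g(t,s) = g(t-1,s-1) + g(t-1,s+1) for s ≠ 3; g(t,3) = 0.
t=0: g(0,0)=1
t=1: g(1,-1)=1 g(1,1)=1
t=2: g(2,-2)=1 g(2,0)=2 g(2,2)=1
t=3: g(3,-3)=1 g(3,-1)=3 g(3,1)=3
t=4: g(4,-4)=1 g(4,-2)=4 g(4,0)=6 g(4,2)=3
t=5: g(5,-5)=1 g(5,-3)=5 g(5,-1)=10 g(5,1)=9
t=6: g(6,-6)=1 g(6,-4)=6 g(6,-2)=15 g(6,0)=19 g(6,2)=9
t=7: g(7,-7)=1 g(7,-5)=7 g(7,-3)=21 g(7,-1)=34 g(7,1)=28
t=8: g(8,-8)=1 g(8,-6)=8 g(8,-4)=28 g(8,-2)=55 g(8,0)=62 g(8,2)=28
t=9: g(9,-9)=1 g(9,-7)=9 g(9,-5)=36 g(9,-3)=83 g(9,-1)=117 g(9,1)=90
t=10: g(10,-10)=1 g(10,-8)=10 g(10,-6)=45 g(10,-4)=119 g(10,-2)=200 g(10,0)=207 g(10,2)=90
Paths never hitting 3: Σ_s g(10,s) = 672
Paths hitting 3: 2^10 - 672 = 352
P = 352/1024 = 11/32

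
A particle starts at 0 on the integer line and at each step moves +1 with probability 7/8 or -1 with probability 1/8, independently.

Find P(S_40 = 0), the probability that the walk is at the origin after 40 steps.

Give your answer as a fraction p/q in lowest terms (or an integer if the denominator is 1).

To be at 0 after 40 steps: need exactly 20 steps of +1 and 20 of -1.
Number of such sequences: C(40,20) = 137846528820
Each has probability (7/8)^20 · (1/8)^20 = 79792266297612001/1329227995784915872903807060280344576
P = 137846528820 · 79792266297612001/1329227995784915872903807060280344576 = 2749771733951721848256092205/332306998946228968225951765070086144

Answer: 2749771733951721848256092205/332306998946228968225951765070086144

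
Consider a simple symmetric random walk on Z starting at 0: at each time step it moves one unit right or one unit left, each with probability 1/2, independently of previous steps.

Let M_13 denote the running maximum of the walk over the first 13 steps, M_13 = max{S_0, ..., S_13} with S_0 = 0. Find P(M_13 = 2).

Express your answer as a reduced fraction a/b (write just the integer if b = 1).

Let M_13 = max(S_0,...,S_13). Use the reflection principle: for j ≥ 1, #{paths with M_13 ≥ j} = #{S_13 ≥ j} + #{S_13 ≥ j+1}.
By reflection, #{M_13 ≥ 2} = #{S_13 ≥ 2} + #{S_13 ≥ 3} = 2380 + 2380 = 4760.
#{M_13 ≥ 3} = #{S_13 ≥ 3} + #{S_13 ≥ 4} = 2380 + 1093 = 3473.
#{M_13 = 2} = 4760 - 3473 = 1287.
P(M_13 = 2) = 1287/8192 = 1287/8192

Answer: 1287/8192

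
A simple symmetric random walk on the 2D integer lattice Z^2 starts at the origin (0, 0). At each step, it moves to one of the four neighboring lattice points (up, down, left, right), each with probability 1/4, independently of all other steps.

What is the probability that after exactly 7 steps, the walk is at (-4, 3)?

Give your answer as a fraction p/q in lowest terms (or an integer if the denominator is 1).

Answer: 35/16384

Derivation:
Let h be the number of horizontal steps (so 7-h are vertical). To end at (-4,3) need (h-4)/2 right-steps and ((7-h)+3)/2 up-steps.
Sum over h with 4 ≤ h ≤ 4, h ≡ 0 (mod 2), 7-h ≡ 1 (mod 2):
h=4: C(7,4)·C(4,0)·C(3,3) = 35·1·1 = 35
Total favorable: 35
Total paths: 4^7 = 16384
P = 35/16384 = 35/16384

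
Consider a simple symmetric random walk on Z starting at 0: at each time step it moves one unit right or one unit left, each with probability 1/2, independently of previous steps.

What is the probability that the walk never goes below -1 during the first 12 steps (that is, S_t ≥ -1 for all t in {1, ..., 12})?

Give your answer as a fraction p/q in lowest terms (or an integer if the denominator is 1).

Answer: 429/1024

Derivation:
Let f(t,s) = #length-t paths at position s with S_1..S_t all ≥ -1.
f(t,s) = f(t-1,s-1) + f(t-1,s+1) for s ≥ -1; f(t,s) = 0 for s < -1.
t=0: f(0,0)=1
t=1: f(1,-1)=1 f(1,1)=1
t=2: f(2,0)=2 f(2,2)=1
t=3: f(3,-1)=2 f(3,1)=3 f(3,3)=1
t=4: f(4,0)=5 f(4,2)=4 f(4,4)=1
t=5: f(5,-1)=5 f(5,1)=9 f(5,3)=5 f(5,5)=1
t=6: f(6,0)=14 f(6,2)=14 f(6,4)=6 f(6,6)=1
t=7: f(7,-1)=14 f(7,1)=28 f(7,3)=20 f(7,5)=7 f(7,7)=1
t=8: f(8,0)=42 f(8,2)=48 f(8,4)=27 f(8,6)=8 f(8,8)=1
t=9: f(9,-1)=42 f(9,1)=90 f(9,3)=75 f(9,5)=35 f(9,7)=9 f(9,9)=1
t=10: f(10,0)=132 f(10,2)=165 f(10,4)=110 f(10,6)=44 f(10,8)=10 f(10,10)=1
t=11: f(11,-1)=132 f(11,1)=297 f(11,3)=275 f(11,5)=154 f(11,7)=54 f(11,9)=11 f(11,11)=1
t=12: f(12,0)=429 f(12,2)=572 f(12,4)=429 f(12,6)=208 f(12,8)=65 f(12,10)=12 f(12,12)=1
Σ_s f(12,s) = 1716
P = 1716/4096 = 429/1024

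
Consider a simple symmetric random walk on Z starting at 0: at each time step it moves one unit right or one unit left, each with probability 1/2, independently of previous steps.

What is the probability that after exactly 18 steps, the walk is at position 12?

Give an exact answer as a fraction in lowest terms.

Answer: 51/16384

Derivation:
To reach position 12 after 18 steps: need 15 steps of +1 and 3 of -1.
Favorable paths: C(18,15) = 816
Total paths: 2^18 = 262144
P = 816/262144 = 51/16384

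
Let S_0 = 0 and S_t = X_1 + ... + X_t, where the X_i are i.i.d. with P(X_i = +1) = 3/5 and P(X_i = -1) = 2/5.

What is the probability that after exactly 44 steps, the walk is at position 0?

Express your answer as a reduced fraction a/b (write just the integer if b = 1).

Answer: 55389018131515004638602461184/1136868377216160297393798828125

Derivation:
To be at 0 after 44 steps: need exactly 22 steps of +1 and 22 of -1.
Number of such sequences: C(44,22) = 2104098963720
Each has probability (3/5)^22 · (2/5)^22 = 131621703842267136/5684341886080801486968994140625
P = 2104098963720 · 131621703842267136/5684341886080801486968994140625 = 55389018131515004638602461184/1136868377216160297393798828125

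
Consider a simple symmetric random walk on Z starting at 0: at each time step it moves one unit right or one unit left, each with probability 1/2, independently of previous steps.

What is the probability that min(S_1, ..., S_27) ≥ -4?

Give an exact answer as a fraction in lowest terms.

Answer: 87922215/134217728

Derivation:
Let f(t,s) = #length-t paths at position s with S_1..S_t all ≥ -4.
f(t,s) = f(t-1,s-1) + f(t-1,s+1) for s ≥ -4; f(t,s) = 0 for s < -4.
t=0: f(0,0)=1
t=1: f(1,-1)=1 f(1,1)=1
t=2: f(2,-2)=1 f(2,0)=2 f(2,2)=1
t=3: f(3,-3)=1 f(3,-1)=3 f(3,1)=3 f(3,3)=1
t=4: f(4,-4)=1 f(4,-2)=4 f(4,0)=6 f(4,2)=4 f(4,4)=1
t=5: f(5,-3)=5 f(5,-1)=10 f(5,1)=10 f(5,3)=5 f(5,5)=1
t=6: f(6,-4)=5 f(6,-2)=15 f(6,0)=20 f(6,2)=15 f(6,4)=6 f(6,6)=1
t=7: f(7,-3)=20 f(7,-1)=35 f(7,1)=35 f(7,3)=21 f(7,5)=7 f(7,7)=1
t=8: f(8,-4)=20 f(8,-2)=55 f(8,0)=70 f(8,2)=56 f(8,4)=28 f(8,6)=8 f(8,8)=1
t=9: f(9,-3)=75 f(9,-1)=125 f(9,1)=126 f(9,3)=84 f(9,5)=36 f(9,7)=9 f(9,9)=1
t=10: f(10,-4)=75 f(10,-2)=200 f(10,0)=251 f(10,2)=210 f(10,4)=120 f(10,6)=45 f(10,8)=10 f(10,10)=1
t=11: f(11,-3)=275 f(11,-1)=451 f(11,1)=461 f(11,3)=330 f(11,5)=165 f(11,7)=55 f(11,9)=11 f(11,11)=1
t=12: f(12,-4)=275 f(12,-2)=726 f(12,0)=912 f(12,2)=791 f(12,4)=495 f(12,6)=220 f(12,8)=66 f(12,10)=12 f(12,12)=1
t=13: f(13,-3)=1001 f(13,-1)=1638 f(13,1)=1703 f(13,3)=1286 f(13,5)=715 f(13,7)=286 f(13,9)=78 f(13,11)=13 f(13,13)=1
t=14: f(14,-4)=1001 f(14,-2)=2639 f(14,0)=3341 f(14,2)=2989 f(14,4)=2001 f(14,6)=1001 f(14,8)=364 f(14,10)=91 f(14,12)=14 f(14,14)=1
t=15: f(15,-3)=3640 f(15,-1)=5980 f(15,1)=6330 f(15,3)=4990 f(15,5)=3002 f(15,7)=1365 f(15,9)=455 f(15,11)=105 f(15,13)=15 f(15,15)=1
t=16: f(16,-4)=3640 f(16,-2)=9620 f(16,0)=12310 f(16,2)=11320 f(16,4)=7992 f(16,6)=4367 f(16,8)=1820 f(16,10)=560 f(16,12)=120 f(16,14)=16 f(16,16)=1
t=17: f(17,-3)=13260 f(17,-1)=21930 f(17,1)=23630 f(17,3)=19312 f(17,5)=12359 f(17,7)=6187 f(17,9)=2380 f(17,11)=680 f(17,13)=136 f(17,15)=17 f(17,17)=1
t=18: f(18,-4)=13260 f(18,-2)=35190 f(18,0)=45560 f(18,2)=42942 f(18,4)=31671 f(18,6)=18546 f(18,8)=8567 f(18,10)=3060 f(18,12)=816 f(18,14)=153 f(18,16)=18 f(18,18)=1
t=19: f(19,-3)=48450 f(19,-1)=80750 f(19,1)=88502 f(19,3)=74613 f(19,5)=50217 f(19,7)=27113 f(19,9)=11627 f(19,11)=3876 f(19,13)=969 f(19,15)=171 f(19,17)=19 f(19,19)=1
t=20: f(20,-4)=48450 f(20,-2)=129200 f(20,0)=169252 f(20,2)=163115 f(20,4)=124830 f(20,6)=77330 f(20,8)=38740 f(20,10)=15503 f(20,12)=4845 f(20,14)=1140 f(20,16)=190 f(20,18)=20 f(20,20)=1
t=21: f(21,-3)=177650 f(21,-1)=298452 f(21,1)=332367 f(21,3)=287945 f(21,5)=202160 f(21,7)=116070 f(21,9)=54243 f(21,11)=20348 f(21,13)=5985 f(21,15)=1330 f(21,17)=210 f(21,19)=21 f(21,21)=1
t=22: f(22,-4)=177650 f(22,-2)=476102 f(22,0)=630819 f(22,2)=620312 f(22,4)=490105 f(22,6)=318230 f(22,8)=170313 f(22,10)=74591 f(22,12)=26333 f(22,14)=7315 f(22,16)=1540 f(22,18)=231 f(22,20)=22 f(22,22)=1
t=23: f(23,-3)=653752 f(23,-1)=1106921 f(23,1)=1251131 f(23,3)=1110417 f(23,5)=808335 f(23,7)=488543 f(23,9)=244904 f(23,11)=100924 f(23,13)=33648 f(23,15)=8855 f(23,17)=1771 f(23,19)=253 f(23,21)=23 f(23,23)=1
t=24: f(24,-4)=653752 f(24,-2)=1760673 f(24,0)=2358052 f(24,2)=2361548 f(24,4)=1918752 f(24,6)=1296878 f(24,8)=733447 f(24,10)=345828 f(24,12)=134572 f(24,14)=42503 f(24,16)=10626 f(24,18)=2024 f(24,20)=276 f(24,22)=24 f(24,24)=1
t=25: f(25,-3)=2414425 f(25,-1)=4118725 f(25,1)=4719600 f(25,3)=4280300 f(25,5)=3215630 f(25,7)=2030325 f(25,9)=1079275 f(25,11)=480400 f(25,13)=177075 f(25,15)=53129 f(25,17)=12650 f(25,19)=2300 f(25,21)=300 f(25,23)=25 f(25,25)=1
t=26: f(26,-4)=2414425 f(26,-2)=6533150 f(26,0)=8838325 f(26,2)=8999900 f(26,4)=7495930 f(26,6)=5245955 f(26,8)=3109600 f(26,10)=1559675 f(26,12)=657475 f(26,14)=230204 f(26,16)=65779 f(26,18)=14950 f(26,20)=2600 f(26,22)=325 f(26,24)=26 f(26,26)=1
t=27: f(27,-3)=8947575 f(27,-1)=15371475 f(27,1)=17838225 f(27,3)=16495830 f(27,5)=12741885 f(27,7)=8355555 f(27,9)=4669275 f(27,11)=2217150 f(27,13)=887679 f(27,15)=295983 f(27,17)=80729 f(27,19)=17550 f(27,21)=2925 f(27,23)=351 f(27,25)=27 f(27,27)=1
Σ_s f(27,s) = 87922215
P = 87922215/134217728 = 87922215/134217728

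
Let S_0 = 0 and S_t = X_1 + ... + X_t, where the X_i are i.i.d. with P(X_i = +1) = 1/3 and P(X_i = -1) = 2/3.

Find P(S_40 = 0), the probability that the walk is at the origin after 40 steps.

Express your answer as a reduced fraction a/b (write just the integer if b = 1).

To be at 0 after 40 steps: need exactly 20 steps of +1 and 20 of -1.
Number of such sequences: C(40,20) = 137846528820
Each has probability (1/3)^20 · (2/3)^20 = 1048576/12157665459056928801
P = 137846528820 · 1048576/12157665459056928801 = 16060284644884480/1350851717672992089

Answer: 16060284644884480/1350851717672992089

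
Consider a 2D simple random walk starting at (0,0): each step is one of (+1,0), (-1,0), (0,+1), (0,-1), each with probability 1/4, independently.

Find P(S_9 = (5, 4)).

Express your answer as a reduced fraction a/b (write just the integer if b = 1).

Answer: 63/131072

Derivation:
Let h be the number of horizontal steps (so 9-h are vertical). To end at (5,4) need (h+5)/2 right-steps and ((9-h)+4)/2 up-steps.
Sum over h with 5 ≤ h ≤ 5, h ≡ 1 (mod 2), 9-h ≡ 0 (mod 2):
h=5: C(9,5)·C(5,5)·C(4,4) = 126·1·1 = 126
Total favorable: 126
Total paths: 4^9 = 262144
P = 126/262144 = 63/131072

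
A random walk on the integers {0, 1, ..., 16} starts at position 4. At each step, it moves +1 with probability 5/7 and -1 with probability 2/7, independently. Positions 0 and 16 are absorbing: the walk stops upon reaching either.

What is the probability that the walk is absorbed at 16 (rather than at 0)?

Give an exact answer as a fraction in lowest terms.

Biased walk: p = 5/7, q = 2/7, r = q/p = 2/5
Gambler's ruin: P(hit 16 before 0 | start at 4) = (1 - r^a)/(1 - r^N)
r^4 = 16/625; r^16 = 65536/152587890625
P = (1 - 16/625) / (1 - 65536/152587890625) = 609/625 / 152587825089/152587890625 = 244140625/250554721

Answer: 244140625/250554721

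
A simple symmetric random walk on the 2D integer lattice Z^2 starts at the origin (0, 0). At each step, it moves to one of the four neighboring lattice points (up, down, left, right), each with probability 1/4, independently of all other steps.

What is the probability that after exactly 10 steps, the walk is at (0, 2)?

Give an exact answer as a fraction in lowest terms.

Answer: 11025/262144

Derivation:
Let h be the number of horizontal steps (so 10-h are vertical). To end at (0,2) need (h+0)/2 right-steps and ((10-h)+2)/2 up-steps.
Sum over h with 0 ≤ h ≤ 8, h ≡ 0 (mod 2), 10-h ≡ 0 (mod 2):
h=0: C(10,0)·C(0,0)·C(10,6) = 1·1·210 = 210
h=2: C(10,2)·C(2,1)·C(8,5) = 45·2·56 = 5040
h=4: C(10,4)·C(4,2)·C(6,4) = 210·6·15 = 18900
h=6: C(10,6)·C(6,3)·C(4,3) = 210·20·4 = 16800
h=8: C(10,8)·C(8,4)·C(2,2) = 45·70·1 = 3150
Total favorable: 44100
Total paths: 4^10 = 1048576
P = 44100/1048576 = 11025/262144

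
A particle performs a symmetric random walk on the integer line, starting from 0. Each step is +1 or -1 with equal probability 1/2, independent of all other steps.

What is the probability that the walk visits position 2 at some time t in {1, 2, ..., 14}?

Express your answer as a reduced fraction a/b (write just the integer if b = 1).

Count via complement. Let g(t,s) = #length-t paths at position s with S_1..S_t all ≠ 2.
g(t,s) = g(t-1,s-1) + g(t-1,s+1) for s ≠ 2; g(t,2) = 0.
t=0: g(0,0)=1
t=1: g(1,-1)=1 g(1,1)=1
t=2: g(2,-2)=1 g(2,0)=2
t=3: g(3,-3)=1 g(3,-1)=3 g(3,1)=2
t=4: g(4,-4)=1 g(4,-2)=4 g(4,0)=5
t=5: g(5,-5)=1 g(5,-3)=5 g(5,-1)=9 g(5,1)=5
t=6: g(6,-6)=1 g(6,-4)=6 g(6,-2)=14 g(6,0)=14
t=7: g(7,-7)=1 g(7,-5)=7 g(7,-3)=20 g(7,-1)=28 g(7,1)=14
t=8: g(8,-8)=1 g(8,-6)=8 g(8,-4)=27 g(8,-2)=48 g(8,0)=42
t=9: g(9,-9)=1 g(9,-7)=9 g(9,-5)=35 g(9,-3)=75 g(9,-1)=90 g(9,1)=42
t=10: g(10,-10)=1 g(10,-8)=10 g(10,-6)=44 g(10,-4)=110 g(10,-2)=165 g(10,0)=132
t=11: g(11,-11)=1 g(11,-9)=11 g(11,-7)=54 g(11,-5)=154 g(11,-3)=275 g(11,-1)=297 g(11,1)=132
t=12: g(12,-12)=1 g(12,-10)=12 g(12,-8)=65 g(12,-6)=208 g(12,-4)=429 g(12,-2)=572 g(12,0)=429
t=13: g(13,-13)=1 g(13,-11)=13 g(13,-9)=77 g(13,-7)=273 g(13,-5)=637 g(13,-3)=1001 g(13,-1)=1001 g(13,1)=429
t=14: g(14,-14)=1 g(14,-12)=14 g(14,-10)=90 g(14,-8)=350 g(14,-6)=910 g(14,-4)=1638 g(14,-2)=2002 g(14,0)=1430
Paths never hitting 2: Σ_s g(14,s) = 6435
Paths hitting 2: 2^14 - 6435 = 9949
P = 9949/16384 = 9949/16384

Answer: 9949/16384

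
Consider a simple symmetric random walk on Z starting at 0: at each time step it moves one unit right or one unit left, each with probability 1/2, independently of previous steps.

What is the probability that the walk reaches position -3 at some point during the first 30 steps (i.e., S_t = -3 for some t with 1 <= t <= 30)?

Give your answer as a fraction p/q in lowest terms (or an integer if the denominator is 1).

Count via complement. Let g(t,s) = #length-t paths at position s with S_1..S_t all ≠ -3.
g(t,s) = g(t-1,s-1) + g(t-1,s+1) for s ≠ -3; g(t,-3) = 0.
t=0: g(0,0)=1
t=1: g(1,-1)=1 g(1,1)=1
t=2: g(2,-2)=1 g(2,0)=2 g(2,2)=1
t=3: g(3,-1)=3 g(3,1)=3 g(3,3)=1
t=4: g(4,-2)=3 g(4,0)=6 g(4,2)=4 g(4,4)=1
t=5: g(5,-1)=9 g(5,1)=10 g(5,3)=5 g(5,5)=1
t=6: g(6,-2)=9 g(6,0)=19 g(6,2)=15 g(6,4)=6 g(6,6)=1
t=7: g(7,-1)=28 g(7,1)=34 g(7,3)=21 g(7,5)=7 g(7,7)=1
t=8: g(8,-2)=28 g(8,0)=62 g(8,2)=55 g(8,4)=28 g(8,6)=8 g(8,8)=1
t=9: g(9,-1)=90 g(9,1)=117 g(9,3)=83 g(9,5)=36 g(9,7)=9 g(9,9)=1
t=10: g(10,-2)=90 g(10,0)=207 g(10,2)=200 g(10,4)=119 g(10,6)=45 g(10,8)=10 g(10,10)=1
t=11: g(11,-1)=297 g(11,1)=407 g(11,3)=319 g(11,5)=164 g(11,7)=55 g(11,9)=11 g(11,11)=1
t=12: g(12,-2)=297 g(12,0)=704 g(12,2)=726 g(12,4)=483 g(12,6)=219 g(12,8)=66 g(12,10)=12 g(12,12)=1
t=13: g(13,-1)=1001 g(13,1)=1430 g(13,3)=1209 g(13,5)=702 g(13,7)=285 g(13,9)=78 g(13,11)=13 g(13,13)=1
t=14: g(14,-2)=1001 g(14,0)=2431 g(14,2)=2639 g(14,4)=1911 g(14,6)=987 g(14,8)=363 g(14,10)=91 g(14,12)=14 g(14,14)=1
t=15: g(15,-1)=3432 g(15,1)=5070 g(15,3)=4550 g(15,5)=2898 g(15,7)=1350 g(15,9)=454 g(15,11)=105 g(15,13)=15 g(15,15)=1
t=16: g(16,-2)=3432 g(16,0)=8502 g(16,2)=9620 g(16,4)=7448 g(16,6)=4248 g(16,8)=1804 g(16,10)=559 g(16,12)=120 g(16,14)=16 g(16,16)=1
t=17: g(17,-1)=11934 g(17,1)=18122 g(17,3)=17068 g(17,5)=11696 g(17,7)=6052 g(17,9)=2363 g(17,11)=679 g(17,13)=136 g(17,15)=17 g(17,17)=1
t=18: g(18,-2)=11934 g(18,0)=30056 g(18,2)=35190 g(18,4)=28764 g(18,6)=17748 g(18,8)=8415 g(18,10)=3042 g(18,12)=815 g(18,14)=153 g(18,16)=18 g(18,18)=1
t=19: g(19,-1)=41990 g(19,1)=65246 g(19,3)=63954 g(19,5)=46512 g(19,7)=26163 g(19,9)=11457 g(19,11)=3857 g(19,13)=968 g(19,15)=171 g(19,17)=19 g(19,19)=1
t=20: g(20,-2)=41990 g(20,0)=107236 g(20,2)=129200 g(20,4)=110466 g(20,6)=72675 g(20,8)=37620 g(20,10)=15314 g(20,12)=4825 g(20,14)=1139 g(20,16)=190 g(20,18)=20 g(20,20)=1
t=21: g(21,-1)=149226 g(21,1)=236436 g(21,3)=239666 g(21,5)=183141 g(21,7)=110295 g(21,9)=52934 g(21,11)=20139 g(21,13)=5964 g(21,15)=1329 g(21,17)=210 g(21,19)=21 g(21,21)=1
t=22: g(22,-2)=149226 g(22,0)=385662 g(22,2)=476102 g(22,4)=422807 g(22,6)=293436 g(22,8)=163229 g(22,10)=73073 g(22,12)=26103 g(22,14)=7293 g(22,16)=1539 g(22,18)=231 g(22,20)=22 g(22,22)=1
t=23: g(23,-1)=534888 g(23,1)=861764 g(23,3)=898909 g(23,5)=716243 g(23,7)=456665 g(23,9)=236302 g(23,11)=99176 g(23,13)=33396 g(23,15)=8832 g(23,17)=1770 g(23,19)=253 g(23,21)=23 g(23,23)=1
t=24: g(24,-2)=534888 g(24,0)=1396652 g(24,2)=1760673 g(24,4)=1615152 g(24,6)=1172908 g(24,8)=692967 g(24,10)=335478 g(24,12)=132572 g(24,14)=42228 g(24,16)=10602 g(24,18)=2023 g(24,20)=276 g(24,22)=24 g(24,24)=1
t=25: g(25,-1)=1931540 g(25,1)=3157325 g(25,3)=3375825 g(25,5)=2788060 g(25,7)=1865875 g(25,9)=1028445 g(25,11)=468050 g(25,13)=174800 g(25,15)=52830 g(25,17)=12625 g(25,19)=2299 g(25,21)=300 g(25,23)=25 g(25,25)=1
t=26: g(26,-2)=1931540 g(26,0)=5088865 g(26,2)=6533150 g(26,4)=6163885 g(26,6)=4653935 g(26,8)=2894320 g(26,10)=1496495 g(26,12)=642850 g(26,14)=227630 g(26,16)=65455 g(26,18)=14924 g(26,20)=2599 g(26,22)=325 g(26,24)=26 g(26,26)=1
t=27: g(27,-1)=7020405 g(27,1)=11622015 g(27,3)=12697035 g(27,5)=10817820 g(27,7)=7548255 g(27,9)=4390815 g(27,11)=2139345 g(27,13)=870480 g(27,15)=293085 g(27,17)=80379 g(27,19)=17523 g(27,21)=2924 g(27,23)=351 g(27,25)=27 g(27,27)=1
t=28: g(28,-2)=7020405 g(28,0)=18642420 g(28,2)=24319050 g(28,4)=23514855 g(28,6)=18366075 g(28,8)=11939070 g(28,10)=6530160 g(28,12)=3009825 g(28,14)=1163565 g(28,16)=373464 g(28,18)=97902 g(28,20)=20447 g(28,22)=3275 g(28,24)=378 g(28,26)=28 g(28,28)=1
t=29: g(29,-1)=25662825 g(29,1)=42961470 g(29,3)=47833905 g(29,5)=41880930 g(29,7)=30305145 g(29,9)=18469230 g(29,11)=9539985 g(29,13)=4173390 g(29,15)=1537029 g(29,17)=471366 g(29,19)=118349 g(29,21)=23722 g(29,23)=3653 g(29,25)=406 g(29,27)=29 g(29,29)=1
t=30: g(30,-2)=25662825 g(30,0)=68624295 g(30,2)=90795375 g(30,4)=89714835 g(30,6)=72186075 g(30,8)=48774375 g(30,10)=28009215 g(30,12)=13713375 g(30,14)=5710419 g(30,16)=2008395 g(30,18)=589715 g(30,20)=142071 g(30,22)=27375 g(30,24)=4059 g(30,26)=435 g(30,28)=30 g(30,30)=1
Paths never hitting -3: Σ_s g(30,s) = 445962870
Paths hitting -3: 2^30 - 445962870 = 627778954
P = 627778954/1073741824 = 313889477/536870912

Answer: 313889477/536870912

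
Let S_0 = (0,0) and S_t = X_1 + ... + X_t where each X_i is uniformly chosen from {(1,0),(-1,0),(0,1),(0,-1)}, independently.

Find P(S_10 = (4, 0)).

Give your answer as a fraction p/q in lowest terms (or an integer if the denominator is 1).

Let h be the number of horizontal steps (so 10-h are vertical). To end at (4,0) need (h+4)/2 right-steps and ((10-h)+0)/2 up-steps.
Sum over h with 4 ≤ h ≤ 10, h ≡ 0 (mod 2), 10-h ≡ 0 (mod 2):
h=4: C(10,4)·C(4,4)·C(6,3) = 210·1·20 = 4200
h=6: C(10,6)·C(6,5)·C(4,2) = 210·6·6 = 7560
h=8: C(10,8)·C(8,6)·C(2,1) = 45·28·2 = 2520
h=10: C(10,10)·C(10,7)·C(0,0) = 1·120·1 = 120
Total favorable: 14400
Total paths: 4^10 = 1048576
P = 14400/1048576 = 225/16384

Answer: 225/16384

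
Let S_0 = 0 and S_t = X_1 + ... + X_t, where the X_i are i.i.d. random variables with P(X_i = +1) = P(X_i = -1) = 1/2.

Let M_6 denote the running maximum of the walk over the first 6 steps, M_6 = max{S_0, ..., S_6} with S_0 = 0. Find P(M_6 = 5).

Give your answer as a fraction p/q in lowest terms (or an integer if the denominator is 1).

Answer: 1/64

Derivation:
Let M_6 = max(S_0,...,S_6). Use the reflection principle: for j ≥ 1, #{paths with M_6 ≥ j} = #{S_6 ≥ j} + #{S_6 ≥ j+1}.
By reflection, #{M_6 ≥ 5} = #{S_6 ≥ 5} + #{S_6 ≥ 6} = 1 + 1 = 2.
#{M_6 ≥ 6} = #{S_6 ≥ 6} + #{S_6 ≥ 7} = 1 + 0 = 1.
#{M_6 = 5} = 2 - 1 = 1.
P(M_6 = 5) = 1/64 = 1/64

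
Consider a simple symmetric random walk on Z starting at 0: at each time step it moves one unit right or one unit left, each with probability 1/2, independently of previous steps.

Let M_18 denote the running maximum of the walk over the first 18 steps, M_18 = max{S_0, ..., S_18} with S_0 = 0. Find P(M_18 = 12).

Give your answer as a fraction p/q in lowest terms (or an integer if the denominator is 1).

Let M_18 = max(S_0,...,S_18). Use the reflection principle: for j ≥ 1, #{paths with M_18 ≥ j} = #{S_18 ≥ j} + #{S_18 ≥ j+1}.
By reflection, #{M_18 ≥ 12} = #{S_18 ≥ 12} + #{S_18 ≥ 13} = 988 + 172 = 1160.
#{M_18 ≥ 13} = #{S_18 ≥ 13} + #{S_18 ≥ 14} = 172 + 172 = 344.
#{M_18 = 12} = 1160 - 344 = 816.
P(M_18 = 12) = 816/262144 = 51/16384

Answer: 51/16384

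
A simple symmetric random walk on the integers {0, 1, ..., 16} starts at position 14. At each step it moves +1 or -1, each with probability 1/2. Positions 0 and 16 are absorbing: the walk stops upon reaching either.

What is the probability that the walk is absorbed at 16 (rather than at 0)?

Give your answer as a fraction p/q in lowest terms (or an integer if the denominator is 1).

Symmetric walk (p = 1/2): the harmonic-function argument gives P(hit 16 before 0 | start at 14) = a/N.
P = 14/16 = 7/8

Answer: 7/8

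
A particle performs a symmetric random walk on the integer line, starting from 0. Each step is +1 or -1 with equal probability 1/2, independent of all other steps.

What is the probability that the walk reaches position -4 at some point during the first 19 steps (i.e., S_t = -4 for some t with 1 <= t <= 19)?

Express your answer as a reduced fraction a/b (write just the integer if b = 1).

Answer: 11773/32768

Derivation:
Count via complement. Let g(t,s) = #length-t paths at position s with S_1..S_t all ≠ -4.
g(t,s) = g(t-1,s-1) + g(t-1,s+1) for s ≠ -4; g(t,-4) = 0.
t=0: g(0,0)=1
t=1: g(1,-1)=1 g(1,1)=1
t=2: g(2,-2)=1 g(2,0)=2 g(2,2)=1
t=3: g(3,-3)=1 g(3,-1)=3 g(3,1)=3 g(3,3)=1
t=4: g(4,-2)=4 g(4,0)=6 g(4,2)=4 g(4,4)=1
t=5: g(5,-3)=4 g(5,-1)=10 g(5,1)=10 g(5,3)=5 g(5,5)=1
t=6: g(6,-2)=14 g(6,0)=20 g(6,2)=15 g(6,4)=6 g(6,6)=1
t=7: g(7,-3)=14 g(7,-1)=34 g(7,1)=35 g(7,3)=21 g(7,5)=7 g(7,7)=1
t=8: g(8,-2)=48 g(8,0)=69 g(8,2)=56 g(8,4)=28 g(8,6)=8 g(8,8)=1
t=9: g(9,-3)=48 g(9,-1)=117 g(9,1)=125 g(9,3)=84 g(9,5)=36 g(9,7)=9 g(9,9)=1
t=10: g(10,-2)=165 g(10,0)=242 g(10,2)=209 g(10,4)=120 g(10,6)=45 g(10,8)=10 g(10,10)=1
t=11: g(11,-3)=165 g(11,-1)=407 g(11,1)=451 g(11,3)=329 g(11,5)=165 g(11,7)=55 g(11,9)=11 g(11,11)=1
t=12: g(12,-2)=572 g(12,0)=858 g(12,2)=780 g(12,4)=494 g(12,6)=220 g(12,8)=66 g(12,10)=12 g(12,12)=1
t=13: g(13,-3)=572 g(13,-1)=1430 g(13,1)=1638 g(13,3)=1274 g(13,5)=714 g(13,7)=286 g(13,9)=78 g(13,11)=13 g(13,13)=1
t=14: g(14,-2)=2002 g(14,0)=3068 g(14,2)=2912 g(14,4)=1988 g(14,6)=1000 g(14,8)=364 g(14,10)=91 g(14,12)=14 g(14,14)=1
t=15: g(15,-3)=2002 g(15,-1)=5070 g(15,1)=5980 g(15,3)=4900 g(15,5)=2988 g(15,7)=1364 g(15,9)=455 g(15,11)=105 g(15,13)=15 g(15,15)=1
t=16: g(16,-2)=7072 g(16,0)=11050 g(16,2)=10880 g(16,4)=7888 g(16,6)=4352 g(16,8)=1819 g(16,10)=560 g(16,12)=120 g(16,14)=16 g(16,16)=1
t=17: g(17,-3)=7072 g(17,-1)=18122 g(17,1)=21930 g(17,3)=18768 g(17,5)=12240 g(17,7)=6171 g(17,9)=2379 g(17,11)=680 g(17,13)=136 g(17,15)=17 g(17,17)=1
t=18: g(18,-2)=25194 g(18,0)=40052 g(18,2)=40698 g(18,4)=31008 g(18,6)=18411 g(18,8)=8550 g(18,10)=3059 g(18,12)=816 g(18,14)=153 g(18,16)=18 g(18,18)=1
t=19: g(19,-3)=25194 g(19,-1)=65246 g(19,1)=80750 g(19,3)=71706 g(19,5)=49419 g(19,7)=26961 g(19,9)=11609 g(19,11)=3875 g(19,13)=969 g(19,15)=171 g(19,17)=19 g(19,19)=1
Paths never hitting -4: Σ_s g(19,s) = 335920
Paths hitting -4: 2^19 - 335920 = 188368
P = 188368/524288 = 11773/32768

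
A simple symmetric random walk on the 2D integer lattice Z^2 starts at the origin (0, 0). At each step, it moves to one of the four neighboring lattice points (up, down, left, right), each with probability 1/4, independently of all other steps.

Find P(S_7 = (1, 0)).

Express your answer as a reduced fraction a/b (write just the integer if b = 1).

Answer: 1225/16384

Derivation:
Let h be the number of horizontal steps (so 7-h are vertical). To end at (1,0) need (h+1)/2 right-steps and ((7-h)+0)/2 up-steps.
Sum over h with 1 ≤ h ≤ 7, h ≡ 1 (mod 2), 7-h ≡ 0 (mod 2):
h=1: C(7,1)·C(1,1)·C(6,3) = 7·1·20 = 140
h=3: C(7,3)·C(3,2)·C(4,2) = 35·3·6 = 630
h=5: C(7,5)·C(5,3)·C(2,1) = 21·10·2 = 420
h=7: C(7,7)·C(7,4)·C(0,0) = 1·35·1 = 35
Total favorable: 1225
Total paths: 4^7 = 16384
P = 1225/16384 = 1225/16384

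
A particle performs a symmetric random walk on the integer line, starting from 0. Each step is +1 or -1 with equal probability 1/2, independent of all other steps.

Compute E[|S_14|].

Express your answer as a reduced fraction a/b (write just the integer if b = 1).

Answer: 3003/1024

Derivation:
S_14 takes values m ≡ 0 (mod 2) with |m| ≤ 14; P(S_14=m) = C(14,(14+m)/2)/2^14.
Total paths: 2^14 = 16384
Distribution: P(S=-14)=1/16384, P(S=-12)=14/16384, P(S=-10)=91/16384, P(S=-8)=364/16384, P(S=-6)=1001/16384, P(S=-4)=2002/16384, P(S=-2)=3003/16384, P(S=0)=3432/16384, P(S=2)=3003/16384, P(S=4)=2002/16384, P(S=6)=1001/16384, P(S=8)=364/16384, P(S=10)=91/16384, P(S=12)=14/16384, P(S=14)=1/16384
E[|S_14|] = Σ_m |m|·P(S_14=m) = 48048/16384 = 3003/1024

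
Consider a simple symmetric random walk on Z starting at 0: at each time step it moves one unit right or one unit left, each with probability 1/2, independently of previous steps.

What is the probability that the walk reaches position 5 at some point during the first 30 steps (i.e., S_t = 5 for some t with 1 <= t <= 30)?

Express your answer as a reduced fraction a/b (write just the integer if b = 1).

Answer: 194129627/536870912

Derivation:
Count via complement. Let g(t,s) = #length-t paths at position s with S_1..S_t all ≠ 5.
g(t,s) = g(t-1,s-1) + g(t-1,s+1) for s ≠ 5; g(t,5) = 0.
t=0: g(0,0)=1
t=1: g(1,-1)=1 g(1,1)=1
t=2: g(2,-2)=1 g(2,0)=2 g(2,2)=1
t=3: g(3,-3)=1 g(3,-1)=3 g(3,1)=3 g(3,3)=1
t=4: g(4,-4)=1 g(4,-2)=4 g(4,0)=6 g(4,2)=4 g(4,4)=1
t=5: g(5,-5)=1 g(5,-3)=5 g(5,-1)=10 g(5,1)=10 g(5,3)=5
t=6: g(6,-6)=1 g(6,-4)=6 g(6,-2)=15 g(6,0)=20 g(6,2)=15 g(6,4)=5
t=7: g(7,-7)=1 g(7,-5)=7 g(7,-3)=21 g(7,-1)=35 g(7,1)=35 g(7,3)=20
t=8: g(8,-8)=1 g(8,-6)=8 g(8,-4)=28 g(8,-2)=56 g(8,0)=70 g(8,2)=55 g(8,4)=20
t=9: g(9,-9)=1 g(9,-7)=9 g(9,-5)=36 g(9,-3)=84 g(9,-1)=126 g(9,1)=125 g(9,3)=75
t=10: g(10,-10)=1 g(10,-8)=10 g(10,-6)=45 g(10,-4)=120 g(10,-2)=210 g(10,0)=251 g(10,2)=200 g(10,4)=75
t=11: g(11,-11)=1 g(11,-9)=11 g(11,-7)=55 g(11,-5)=165 g(11,-3)=330 g(11,-1)=461 g(11,1)=451 g(11,3)=275
t=12: g(12,-12)=1 g(12,-10)=12 g(12,-8)=66 g(12,-6)=220 g(12,-4)=495 g(12,-2)=791 g(12,0)=912 g(12,2)=726 g(12,4)=275
t=13: g(13,-13)=1 g(13,-11)=13 g(13,-9)=78 g(13,-7)=286 g(13,-5)=715 g(13,-3)=1286 g(13,-1)=1703 g(13,1)=1638 g(13,3)=1001
t=14: g(14,-14)=1 g(14,-12)=14 g(14,-10)=91 g(14,-8)=364 g(14,-6)=1001 g(14,-4)=2001 g(14,-2)=2989 g(14,0)=3341 g(14,2)=2639 g(14,4)=1001
t=15: g(15,-15)=1 g(15,-13)=15 g(15,-11)=105 g(15,-9)=455 g(15,-7)=1365 g(15,-5)=3002 g(15,-3)=4990 g(15,-1)=6330 g(15,1)=5980 g(15,3)=3640
t=16: g(16,-16)=1 g(16,-14)=16 g(16,-12)=120 g(16,-10)=560 g(16,-8)=1820 g(16,-6)=4367 g(16,-4)=7992 g(16,-2)=11320 g(16,0)=12310 g(16,2)=9620 g(16,4)=3640
t=17: g(17,-17)=1 g(17,-15)=17 g(17,-13)=136 g(17,-11)=680 g(17,-9)=2380 g(17,-7)=6187 g(17,-5)=12359 g(17,-3)=19312 g(17,-1)=23630 g(17,1)=21930 g(17,3)=13260
t=18: g(18,-18)=1 g(18,-16)=18 g(18,-14)=153 g(18,-12)=816 g(18,-10)=3060 g(18,-8)=8567 g(18,-6)=18546 g(18,-4)=31671 g(18,-2)=42942 g(18,0)=45560 g(18,2)=35190 g(18,4)=13260
t=19: g(19,-19)=1 g(19,-17)=19 g(19,-15)=171 g(19,-13)=969 g(19,-11)=3876 g(19,-9)=11627 g(19,-7)=27113 g(19,-5)=50217 g(19,-3)=74613 g(19,-1)=88502 g(19,1)=80750 g(19,3)=48450
t=20: g(20,-20)=1 g(20,-18)=20 g(20,-16)=190 g(20,-14)=1140 g(20,-12)=4845 g(20,-10)=15503 g(20,-8)=38740 g(20,-6)=77330 g(20,-4)=124830 g(20,-2)=163115 g(20,0)=169252 g(20,2)=129200 g(20,4)=48450
t=21: g(21,-21)=1 g(21,-19)=21 g(21,-17)=210 g(21,-15)=1330 g(21,-13)=5985 g(21,-11)=20348 g(21,-9)=54243 g(21,-7)=116070 g(21,-5)=202160 g(21,-3)=287945 g(21,-1)=332367 g(21,1)=298452 g(21,3)=177650
t=22: g(22,-22)=1 g(22,-20)=22 g(22,-18)=231 g(22,-16)=1540 g(22,-14)=7315 g(22,-12)=26333 g(22,-10)=74591 g(22,-8)=170313 g(22,-6)=318230 g(22,-4)=490105 g(22,-2)=620312 g(22,0)=630819 g(22,2)=476102 g(22,4)=177650
t=23: g(23,-23)=1 g(23,-21)=23 g(23,-19)=253 g(23,-17)=1771 g(23,-15)=8855 g(23,-13)=33648 g(23,-11)=100924 g(23,-9)=244904 g(23,-7)=488543 g(23,-5)=808335 g(23,-3)=1110417 g(23,-1)=1251131 g(23,1)=1106921 g(23,3)=653752
t=24: g(24,-24)=1 g(24,-22)=24 g(24,-20)=276 g(24,-18)=2024 g(24,-16)=10626 g(24,-14)=42503 g(24,-12)=134572 g(24,-10)=345828 g(24,-8)=733447 g(24,-6)=1296878 g(24,-4)=1918752 g(24,-2)=2361548 g(24,0)=2358052 g(24,2)=1760673 g(24,4)=653752
t=25: g(25,-25)=1 g(25,-23)=25 g(25,-21)=300 g(25,-19)=2300 g(25,-17)=12650 g(25,-15)=53129 g(25,-13)=177075 g(25,-11)=480400 g(25,-9)=1079275 g(25,-7)=2030325 g(25,-5)=3215630 g(25,-3)=4280300 g(25,-1)=4719600 g(25,1)=4118725 g(25,3)=2414425
t=26: g(26,-26)=1 g(26,-24)=26 g(26,-22)=325 g(26,-20)=2600 g(26,-18)=14950 g(26,-16)=65779 g(26,-14)=230204 g(26,-12)=657475 g(26,-10)=1559675 g(26,-8)=3109600 g(26,-6)=5245955 g(26,-4)=7495930 g(26,-2)=8999900 g(26,0)=8838325 g(26,2)=6533150 g(26,4)=2414425
t=27: g(27,-27)=1 g(27,-25)=27 g(27,-23)=351 g(27,-21)=2925 g(27,-19)=17550 g(27,-17)=80729 g(27,-15)=295983 g(27,-13)=887679 g(27,-11)=2217150 g(27,-9)=4669275 g(27,-7)=8355555 g(27,-5)=12741885 g(27,-3)=16495830 g(27,-1)=17838225 g(27,1)=15371475 g(27,3)=8947575
t=28: g(28,-28)=1 g(28,-26)=28 g(28,-24)=378 g(28,-22)=3276 g(28,-20)=20475 g(28,-18)=98279 g(28,-16)=376712 g(28,-14)=1183662 g(28,-12)=3104829 g(28,-10)=6886425 g(28,-8)=13024830 g(28,-6)=21097440 g(28,-4)=29237715 g(28,-2)=34334055 g(28,0)=33209700 g(28,2)=24319050 g(28,4)=8947575
t=29: g(29,-29)=1 g(29,-27)=29 g(29,-25)=406 g(29,-23)=3654 g(29,-21)=23751 g(29,-19)=118754 g(29,-17)=474991 g(29,-15)=1560374 g(29,-13)=4288491 g(29,-11)=9991254 g(29,-9)=19911255 g(29,-7)=34122270 g(29,-5)=50335155 g(29,-3)=63571770 g(29,-1)=67543755 g(29,1)=57528750 g(29,3)=33266625
t=30: g(30,-30)=1 g(30,-28)=30 g(30,-26)=435 g(30,-24)=4060 g(30,-22)=27405 g(30,-20)=142505 g(30,-18)=593745 g(30,-16)=2035365 g(30,-14)=5848865 g(30,-12)=14279745 g(30,-10)=29902509 g(30,-8)=54033525 g(30,-6)=84457425 g(30,-4)=113906925 g(30,-2)=131115525 g(30,0)=125072505 g(30,2)=90795375 g(30,4)=33266625
Paths never hitting 5: Σ_s g(30,s) = 685482570
Paths hitting 5: 2^30 - 685482570 = 388259254
P = 388259254/1073741824 = 194129627/536870912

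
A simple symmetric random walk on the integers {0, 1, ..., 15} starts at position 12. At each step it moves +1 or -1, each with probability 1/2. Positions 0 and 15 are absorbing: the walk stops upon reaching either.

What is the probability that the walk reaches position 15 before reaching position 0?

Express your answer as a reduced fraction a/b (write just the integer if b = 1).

Symmetric walk (p = 1/2): the harmonic-function argument gives P(hit 15 before 0 | start at 12) = a/N.
P = 12/15 = 4/5

Answer: 4/5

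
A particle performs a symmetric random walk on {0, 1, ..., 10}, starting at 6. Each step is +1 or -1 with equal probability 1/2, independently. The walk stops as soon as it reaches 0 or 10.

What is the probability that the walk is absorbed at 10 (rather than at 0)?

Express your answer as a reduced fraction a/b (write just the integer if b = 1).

Answer: 3/5

Derivation:
Symmetric walk (p = 1/2): the harmonic-function argument gives P(hit 10 before 0 | start at 6) = a/N.
P = 6/10 = 3/5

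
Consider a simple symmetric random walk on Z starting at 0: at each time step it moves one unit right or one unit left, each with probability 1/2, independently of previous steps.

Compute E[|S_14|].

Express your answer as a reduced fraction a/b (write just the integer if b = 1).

Answer: 3003/1024

Derivation:
S_14 takes values m ≡ 0 (mod 2) with |m| ≤ 14; P(S_14=m) = C(14,(14+m)/2)/2^14.
Total paths: 2^14 = 16384
Distribution: P(S=-14)=1/16384, P(S=-12)=14/16384, P(S=-10)=91/16384, P(S=-8)=364/16384, P(S=-6)=1001/16384, P(S=-4)=2002/16384, P(S=-2)=3003/16384, P(S=0)=3432/16384, P(S=2)=3003/16384, P(S=4)=2002/16384, P(S=6)=1001/16384, P(S=8)=364/16384, P(S=10)=91/16384, P(S=12)=14/16384, P(S=14)=1/16384
E[|S_14|] = Σ_m |m|·P(S_14=m) = 48048/16384 = 3003/1024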